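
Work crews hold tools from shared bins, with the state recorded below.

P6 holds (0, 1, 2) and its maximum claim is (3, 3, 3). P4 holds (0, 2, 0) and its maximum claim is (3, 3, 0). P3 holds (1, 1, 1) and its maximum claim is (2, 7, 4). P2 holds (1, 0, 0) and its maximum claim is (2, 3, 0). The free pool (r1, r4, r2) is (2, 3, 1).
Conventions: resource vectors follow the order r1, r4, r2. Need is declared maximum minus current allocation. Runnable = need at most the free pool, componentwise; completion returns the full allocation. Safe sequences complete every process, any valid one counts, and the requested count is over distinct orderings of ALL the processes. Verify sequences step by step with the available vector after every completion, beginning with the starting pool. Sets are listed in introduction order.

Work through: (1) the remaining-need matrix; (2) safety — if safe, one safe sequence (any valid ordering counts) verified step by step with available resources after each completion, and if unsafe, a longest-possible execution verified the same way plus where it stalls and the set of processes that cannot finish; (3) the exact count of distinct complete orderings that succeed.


(1) Remaining need (order r1, r4, r2):
  P6: (3, 2, 1)
  P4: (3, 1, 0)
  P3: (1, 6, 3)
  P2: (1, 3, 0)
(2) SAFE. One safe sequence: P2, P4, P6, P3.
Key observation: at P2 the run first touches a limit — (1, 3, 0) against (2, 3, 1), exact on a resource it actually requests.
Walking it through:
  pool = (2, 3, 1)
  run P2 (needs (1, 3, 0), free (2, 3, 1)); after release of (1, 0, 0) the pool is (3, 3, 1)
  run P4 (needs (3, 1, 0), free (3, 3, 1)); after release of (0, 2, 0) the pool is (3, 5, 1)
  run P6 (needs (3, 2, 1), free (3, 5, 1)); after release of (0, 1, 2) the pool is (3, 6, 3)
  run P3 (needs (1, 6, 3), free (3, 6, 3)); after release of (1, 1, 1) the pool is (4, 7, 4)
(3) The exact count: 2 of the possible complete orderings are safe sequences.


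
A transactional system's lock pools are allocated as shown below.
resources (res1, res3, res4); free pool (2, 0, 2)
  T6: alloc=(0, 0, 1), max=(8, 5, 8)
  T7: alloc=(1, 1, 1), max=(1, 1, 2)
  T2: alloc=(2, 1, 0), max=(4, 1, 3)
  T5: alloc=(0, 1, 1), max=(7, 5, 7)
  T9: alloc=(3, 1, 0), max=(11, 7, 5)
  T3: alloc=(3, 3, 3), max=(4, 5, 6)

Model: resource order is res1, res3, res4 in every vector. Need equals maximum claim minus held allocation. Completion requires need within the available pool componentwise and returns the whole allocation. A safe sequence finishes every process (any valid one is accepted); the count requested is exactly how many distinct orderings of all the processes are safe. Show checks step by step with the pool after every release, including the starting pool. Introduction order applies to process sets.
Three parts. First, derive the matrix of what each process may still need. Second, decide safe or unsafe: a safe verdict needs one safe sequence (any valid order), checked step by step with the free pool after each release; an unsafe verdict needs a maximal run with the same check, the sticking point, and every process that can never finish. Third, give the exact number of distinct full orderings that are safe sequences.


(1) Outstanding need per process (order res1, res3, res4):
  T6: (8, 5, 7)
  T7: (0, 0, 1)
  T2: (2, 0, 3)
  T5: (7, 4, 6)
  T9: (8, 6, 5)
  T3: (1, 2, 3)
(2) SAFE, for example via the order T7, T2, T3, T5, T9, T6.
Key observation: reading the order forward, T2 is the first process whose need (2, 0, 3) meets the free pool (3, 1, 3) exactly on a resource it requests.
Verifying each step:
  pool = (2, 0, 2)
  run T7 (needs (0, 0, 1), free (2, 0, 2)); after release of (1, 1, 1) the pool is (3, 1, 3)
  run T2 (needs (2, 0, 3), free (3, 1, 3)); after release of (2, 1, 0) the pool is (5, 2, 3)
  run T3 (needs (1, 2, 3), free (5, 2, 3)); after release of (3, 3, 3) the pool is (8, 5, 6)
  run T5 (needs (7, 4, 6), free (8, 5, 6)); after release of (0, 1, 1) the pool is (8, 6, 7)
  run T9 (needs (8, 6, 5), free (8, 6, 7)); after release of (3, 1, 0) the pool is (11, 7, 7)
  run T6 (needs (8, 5, 7), free (11, 7, 7)); after release of (0, 0, 1) the pool is (11, 7, 8)
(3) Exactly 2 of the possible complete orderings are safe sequences.


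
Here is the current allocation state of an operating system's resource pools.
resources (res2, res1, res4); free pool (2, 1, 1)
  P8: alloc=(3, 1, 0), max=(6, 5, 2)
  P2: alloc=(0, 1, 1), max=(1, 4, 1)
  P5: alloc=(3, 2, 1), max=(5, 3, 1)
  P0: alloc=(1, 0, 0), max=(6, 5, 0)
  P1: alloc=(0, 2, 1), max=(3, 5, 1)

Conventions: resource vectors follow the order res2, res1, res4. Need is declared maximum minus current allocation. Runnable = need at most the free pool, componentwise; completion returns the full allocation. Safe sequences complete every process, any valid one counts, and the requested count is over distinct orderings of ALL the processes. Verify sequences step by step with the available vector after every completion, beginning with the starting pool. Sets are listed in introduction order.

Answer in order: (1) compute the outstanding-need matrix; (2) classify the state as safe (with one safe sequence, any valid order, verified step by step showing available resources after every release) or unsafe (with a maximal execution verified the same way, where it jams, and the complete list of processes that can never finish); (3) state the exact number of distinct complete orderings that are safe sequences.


(1) Remaining need (order res2, res1, res4):
  P8: (3, 4, 2)
  P2: (1, 3, 0)
  P5: (2, 1, 0)
  P0: (5, 5, 0)
  P1: (3, 3, 0)
(2) SAFE — a valid safe sequence is P5, P2, P8, P0, P1.
Key observation: the order's first zero-slack moment is P5 ((2, 1, 0) needed, (2, 1, 1) free — a requested resource with nothing to spare).
Verifying each step:
  pool = (2, 1, 1)
  run P5 (needs (2, 1, 0), free (2, 1, 1)); after release of (3, 2, 1) the pool is (5, 3, 2)
  run P2 (needs (1, 3, 0), free (5, 3, 2)); after release of (0, 1, 1) the pool is (5, 4, 3)
  run P8 (needs (3, 4, 2), free (5, 4, 3)); after release of (3, 1, 0) the pool is (8, 5, 3)
  run P0 (needs (5, 5, 0), free (8, 5, 3)); after release of (1, 0, 0) the pool is (9, 5, 3)
  run P1 (needs (3, 3, 0), free (9, 5, 3)); after release of (0, 2, 1) the pool is (9, 7, 4)
(3) The exact count: 10 of the possible complete orderings are safe sequences.


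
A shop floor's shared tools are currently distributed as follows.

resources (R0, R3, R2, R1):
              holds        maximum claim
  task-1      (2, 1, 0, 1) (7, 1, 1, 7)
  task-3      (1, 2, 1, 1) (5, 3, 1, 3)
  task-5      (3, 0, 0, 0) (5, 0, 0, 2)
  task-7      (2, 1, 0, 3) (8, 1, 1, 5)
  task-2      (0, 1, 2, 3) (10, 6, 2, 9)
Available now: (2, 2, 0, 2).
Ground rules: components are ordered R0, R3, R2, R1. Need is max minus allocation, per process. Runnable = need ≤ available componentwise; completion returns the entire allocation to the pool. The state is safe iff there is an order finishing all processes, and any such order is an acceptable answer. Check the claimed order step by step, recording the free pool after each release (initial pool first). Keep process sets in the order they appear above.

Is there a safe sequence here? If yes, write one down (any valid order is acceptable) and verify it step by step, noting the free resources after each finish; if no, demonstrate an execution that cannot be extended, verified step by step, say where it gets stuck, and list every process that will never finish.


SAFE — a valid safe sequence is task-5, task-3, task-7, task-1, task-2.
Key observation: reading the order forward, task-5 is the first process whose need (2, 0, 0, 2) meets the free pool (2, 2, 0, 2) exactly on a resource it requests.
Walking it through:
  pool = (2, 2, 0, 2)
  task-5 needs (2, 0, 0, 2) <= (2, 2, 0, 2) -> finishes; pool += (3, 0, 0, 0) = (5, 2, 0, 2)
  task-3 needs (4, 1, 0, 2) <= (5, 2, 0, 2) -> finishes; pool += (1, 2, 1, 1) = (6, 4, 1, 3)
  task-7 needs (6, 0, 1, 2) <= (6, 4, 1, 3) -> finishes; pool += (2, 1, 0, 3) = (8, 5, 1, 6)
  task-1 needs (5, 0, 1, 6) <= (8, 5, 1, 6) -> finishes; pool += (2, 1, 0, 1) = (10, 6, 1, 7)
  task-2 needs (10, 5, 0, 6) <= (10, 6, 1, 7) -> finishes; pool += (0, 1, 2, 3) = (10, 7, 3, 10)


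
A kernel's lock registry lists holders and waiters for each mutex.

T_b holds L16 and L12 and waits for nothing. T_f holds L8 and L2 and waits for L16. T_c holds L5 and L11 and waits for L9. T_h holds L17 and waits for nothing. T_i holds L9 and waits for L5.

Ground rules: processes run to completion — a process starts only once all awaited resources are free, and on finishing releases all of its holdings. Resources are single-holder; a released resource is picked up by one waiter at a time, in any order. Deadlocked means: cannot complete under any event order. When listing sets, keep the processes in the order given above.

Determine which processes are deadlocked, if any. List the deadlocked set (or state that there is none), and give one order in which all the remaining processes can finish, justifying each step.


The deadlocked set is T_c and T_i.
Key observation: T_c -> T_i -> T_c is a circular wait — nothing in it can go first; no other process is dragged down with it.
One completion order for the rest: T_b, T_f, T_h.
Verifying each step:
  T_b waits on nothing -> runs at once and releases L16 and L12
  run T_f (all its waits — L16 — are resolved); releases L8 and L2
  T_h waits on nothing -> runs at once and releases L17


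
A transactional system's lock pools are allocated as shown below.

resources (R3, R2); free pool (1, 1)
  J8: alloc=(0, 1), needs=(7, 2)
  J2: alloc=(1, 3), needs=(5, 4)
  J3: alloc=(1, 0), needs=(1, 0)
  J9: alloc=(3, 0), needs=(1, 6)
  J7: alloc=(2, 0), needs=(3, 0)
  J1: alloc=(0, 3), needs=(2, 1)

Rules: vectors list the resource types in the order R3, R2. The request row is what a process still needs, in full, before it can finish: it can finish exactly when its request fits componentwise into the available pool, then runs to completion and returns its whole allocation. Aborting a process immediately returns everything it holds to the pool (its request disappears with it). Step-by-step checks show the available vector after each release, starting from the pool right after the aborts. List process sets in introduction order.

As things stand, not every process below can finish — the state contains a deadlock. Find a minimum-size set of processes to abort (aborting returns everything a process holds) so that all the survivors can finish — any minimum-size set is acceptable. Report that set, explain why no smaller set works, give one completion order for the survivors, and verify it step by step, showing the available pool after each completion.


Abort J2.
Key observation: J9 had no path to completion before; after the abort of J2 ((1, 3) returned), step 2 is where it fits.
Why nothing smaller works: aborting no one leaves the state deadlocked as given.
Survivors finish in the order: J1, J9, J7, J8, J3. Verifying each step (pool after the aborts first):
  pool = (2, 4)
  J1 needs (2, 1) <= (2, 4) -> finishes; pool += (0, 3) = (2, 7)
  J9 needs (1, 6) <= (2, 7) -> finishes; pool += (3, 0) = (5, 7)
  J7 needs (3, 0) <= (5, 7) -> finishes; pool += (2, 0) = (7, 7)
  J8 needs (7, 2) <= (7, 7) -> finishes; pool += (0, 1) = (7, 8)
  J3 needs (1, 0) <= (7, 8) -> finishes; pool += (1, 0) = (8, 8)


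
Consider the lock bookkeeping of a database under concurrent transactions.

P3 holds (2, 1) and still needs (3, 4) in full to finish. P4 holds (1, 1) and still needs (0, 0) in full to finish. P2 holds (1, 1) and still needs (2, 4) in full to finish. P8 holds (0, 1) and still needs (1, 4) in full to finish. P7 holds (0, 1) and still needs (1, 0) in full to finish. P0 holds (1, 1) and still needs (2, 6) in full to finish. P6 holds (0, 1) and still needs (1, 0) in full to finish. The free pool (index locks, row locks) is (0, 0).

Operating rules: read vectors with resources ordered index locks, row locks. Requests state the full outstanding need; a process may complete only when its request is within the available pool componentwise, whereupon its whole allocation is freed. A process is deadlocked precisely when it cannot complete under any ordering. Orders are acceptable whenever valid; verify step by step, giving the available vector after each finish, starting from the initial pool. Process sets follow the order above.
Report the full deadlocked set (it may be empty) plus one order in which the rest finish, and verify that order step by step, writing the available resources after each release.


Deadlocked set: P3, P2, P8 and P0.
Key observation: the pool after P4, P6, P7 is (1, 3); every surviving request exceeds it in row locks, so progress ends there.
One completion order for the rest: P4, P6, P7. Walking it through:
  pool = (0, 0)
  P4 needs (0, 0) <= (0, 0) -> finishes; pool += (1, 1) = (1, 1)
  P6 needs (1, 0) <= (1, 1) -> finishes; pool += (0, 1) = (1, 2)
  P7 needs (1, 0) <= (1, 2) -> finishes; pool += (0, 1) = (1, 3)
None of the blocked processes ever fits:
  P3 still needs (3, 4) but only (1, 3) is free — short on index locks and row locks
  P2 still needs (2, 4) but only (1, 3) is free — short on index locks and row locks
  P8 still needs (1, 4) but only (1, 3) is free — short on row locks
  P0 still needs (2, 6) but only (1, 3) is free — short on index locks and row locks


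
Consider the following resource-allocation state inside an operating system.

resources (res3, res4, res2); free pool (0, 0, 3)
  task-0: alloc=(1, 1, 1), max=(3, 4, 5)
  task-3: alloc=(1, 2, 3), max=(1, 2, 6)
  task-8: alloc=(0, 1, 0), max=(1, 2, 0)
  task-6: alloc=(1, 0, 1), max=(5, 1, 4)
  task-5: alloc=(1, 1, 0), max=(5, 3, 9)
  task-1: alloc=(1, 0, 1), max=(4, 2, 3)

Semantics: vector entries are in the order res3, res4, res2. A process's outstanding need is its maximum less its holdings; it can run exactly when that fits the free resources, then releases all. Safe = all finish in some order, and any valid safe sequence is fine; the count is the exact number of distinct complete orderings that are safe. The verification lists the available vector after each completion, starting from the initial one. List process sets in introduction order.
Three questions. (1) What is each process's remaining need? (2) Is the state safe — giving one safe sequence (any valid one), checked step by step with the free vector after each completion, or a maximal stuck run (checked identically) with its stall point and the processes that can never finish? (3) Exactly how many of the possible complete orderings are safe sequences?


(1) Outstanding need per process (order res3, res4, res2):
  task-0: (2, 3, 4)
  task-3: (0, 0, 3)
  task-8: (1, 1, 0)
  task-6: (4, 1, 3)
  task-5: (4, 2, 9)
  task-1: (3, 2, 2)
(2) UNSAFE.
Key observation: even finishing task-3, task-8 leaves just (1, 3, 6) free — too little res3 for any of the remaining processes.
A maximal execution: task-3, task-8 — then nothing else fits. Verifying each step:
  pool = (0, 0, 3)
  task-3 needs (0, 0, 3) <= (0, 0, 3) -> finishes; pool += (1, 2, 3) = (1, 2, 6)
  task-8 needs (1, 1, 0) <= (1, 2, 6) -> finishes; pool += (0, 1, 0) = (1, 3, 6)
  task-0 still needs (2, 3, 4) but only (1, 3, 6) is free — short on res3
  task-6 still needs (4, 1, 3) but only (1, 3, 6) is free — short on res3
  task-5 still needs (4, 2, 9) but only (1, 3, 6) is free — short on res3 and res2
  task-1 still needs (3, 2, 2) but only (1, 3, 6) is free — short on res3
Never able to finish: task-0, task-6, task-5 and task-1.
(3) Exactly 0 of the possible complete orderings are safe sequences.


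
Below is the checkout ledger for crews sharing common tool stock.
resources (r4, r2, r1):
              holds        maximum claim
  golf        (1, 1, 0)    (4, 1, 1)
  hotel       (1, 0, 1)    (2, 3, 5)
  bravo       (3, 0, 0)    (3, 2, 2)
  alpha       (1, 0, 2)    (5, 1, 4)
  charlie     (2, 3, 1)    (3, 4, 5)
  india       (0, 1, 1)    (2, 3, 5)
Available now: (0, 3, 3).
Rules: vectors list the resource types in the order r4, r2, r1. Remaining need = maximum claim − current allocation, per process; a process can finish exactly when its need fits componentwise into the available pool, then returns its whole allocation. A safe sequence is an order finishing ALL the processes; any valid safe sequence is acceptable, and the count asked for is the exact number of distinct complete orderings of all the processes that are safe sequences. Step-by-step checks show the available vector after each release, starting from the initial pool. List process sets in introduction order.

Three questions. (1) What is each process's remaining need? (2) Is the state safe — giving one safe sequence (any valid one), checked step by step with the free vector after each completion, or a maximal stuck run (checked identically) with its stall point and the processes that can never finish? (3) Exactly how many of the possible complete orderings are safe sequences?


(1) Remaining need (order r4, r2, r1):
  golf: (3, 0, 1)
  hotel: (1, 3, 4)
  bravo: (0, 2, 2)
  alpha: (4, 1, 2)
  charlie: (1, 1, 4)
  india: (2, 2, 4)
(2) SAFE, for example via the order bravo, golf, alpha, india, charlie, hotel.
Key observation: the first exact fit in this order is golf — it needs (3, 0, 1) with (3, 3, 3) free, meeting a requested resource to the last unit.
Walking it through:
  pool = (0, 3, 3)
  bravo: need (0, 2, 2) fits (0, 3, 3); releases (3, 0, 0), pool now (3, 3, 3)
  golf: need (3, 0, 1) fits (3, 3, 3); releases (1, 1, 0), pool now (4, 4, 3)
  alpha: need (4, 1, 2) fits (4, 4, 3); releases (1, 0, 2), pool now (5, 4, 5)
  india: need (2, 2, 4) fits (5, 4, 5); releases (0, 1, 1), pool now (5, 5, 6)
  charlie: need (1, 1, 4) fits (5, 5, 6); releases (2, 3, 1), pool now (7, 8, 7)
  hotel: need (1, 3, 4) fits (7, 8, 7); releases (1, 0, 1), pool now (8, 8, 8)
(3) Precisely 6 of the possible complete orderings are safe sequences.


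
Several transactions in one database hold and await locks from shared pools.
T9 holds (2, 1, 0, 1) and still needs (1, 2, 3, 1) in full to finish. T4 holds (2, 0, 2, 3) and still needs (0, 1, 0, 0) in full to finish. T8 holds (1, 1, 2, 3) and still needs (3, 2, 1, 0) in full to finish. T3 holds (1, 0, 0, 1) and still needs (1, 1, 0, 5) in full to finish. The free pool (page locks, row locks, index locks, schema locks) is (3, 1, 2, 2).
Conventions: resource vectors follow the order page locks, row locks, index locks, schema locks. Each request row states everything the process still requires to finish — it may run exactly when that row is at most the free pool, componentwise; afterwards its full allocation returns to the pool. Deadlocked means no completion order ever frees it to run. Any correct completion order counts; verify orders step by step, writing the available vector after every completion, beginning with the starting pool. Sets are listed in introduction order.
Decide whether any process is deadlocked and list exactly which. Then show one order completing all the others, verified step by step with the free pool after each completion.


Deadlocked: T9 and T8.
Key observation: even finishing T4, T3 leaves just (6, 1, 4, 6) free — too little row locks for any of the remaining processes.
One completion order for the rest: T4, T3. Walking it through:
  pool = (3, 1, 2, 2)
  T4: need (0, 1, 0, 0) fits (3, 1, 2, 2); releases (2, 0, 2, 3), pool now (5, 1, 4, 5)
  T3: need (1, 1, 0, 5) fits (5, 1, 4, 5); releases (1, 0, 0, 1), pool now (6, 1, 4, 6)
None of the blocked processes ever fits:
  T9 still needs (1, 2, 3, 1) but only (6, 1, 4, 6) is free — short on row locks
  T8 still needs (3, 2, 1, 0) but only (6, 1, 4, 6) is free — short on row locks


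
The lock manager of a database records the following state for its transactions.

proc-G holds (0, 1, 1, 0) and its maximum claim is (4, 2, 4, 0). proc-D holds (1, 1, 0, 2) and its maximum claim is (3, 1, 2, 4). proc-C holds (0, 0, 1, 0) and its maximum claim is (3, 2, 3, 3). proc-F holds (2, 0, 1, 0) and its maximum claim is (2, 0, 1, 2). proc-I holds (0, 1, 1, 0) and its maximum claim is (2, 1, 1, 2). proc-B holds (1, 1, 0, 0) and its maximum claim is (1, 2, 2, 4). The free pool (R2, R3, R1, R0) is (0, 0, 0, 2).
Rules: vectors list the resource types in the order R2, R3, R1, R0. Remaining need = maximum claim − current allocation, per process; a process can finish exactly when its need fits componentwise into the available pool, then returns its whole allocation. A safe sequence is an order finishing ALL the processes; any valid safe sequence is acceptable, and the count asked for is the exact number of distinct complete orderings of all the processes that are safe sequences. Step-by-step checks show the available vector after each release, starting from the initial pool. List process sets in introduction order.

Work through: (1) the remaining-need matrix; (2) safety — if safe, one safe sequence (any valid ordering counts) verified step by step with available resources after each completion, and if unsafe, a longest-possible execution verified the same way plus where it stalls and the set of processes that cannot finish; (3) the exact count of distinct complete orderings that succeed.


(1) Remaining need (order R2, R3, R1, R0):
  proc-G: (4, 1, 3, 0)
  proc-D: (2, 0, 2, 2)
  proc-C: (3, 2, 2, 3)
  proc-F: (0, 0, 0, 2)
  proc-I: (2, 0, 0, 2)
  proc-B: (0, 1, 2, 4)
(2) The state is SAFE; one workable sequence: proc-F, proc-I, proc-D, proc-B, proc-C, proc-G.
Key observation: at proc-F the run first touches a limit — (0, 0, 0, 2) against (0, 0, 0, 2), exact on a resource it actually requests.
Verifying each step:
  pool = (0, 0, 0, 2)
  proc-F: need (0, 0, 0, 2) fits (0, 0, 0, 2); releases (2, 0, 1, 0), pool now (2, 0, 1, 2)
  proc-I: need (2, 0, 0, 2) fits (2, 0, 1, 2); releases (0, 1, 1, 0), pool now (2, 1, 2, 2)
  proc-D: need (2, 0, 2, 2) fits (2, 1, 2, 2); releases (1, 1, 0, 2), pool now (3, 2, 2, 4)
  proc-B: need (0, 1, 2, 4) fits (3, 2, 2, 4); releases (1, 1, 0, 0), pool now (4, 3, 2, 4)
  proc-C: need (3, 2, 2, 3) fits (4, 3, 2, 4); releases (0, 0, 1, 0), pool now (4, 3, 3, 4)
  proc-G: need (4, 1, 3, 0) fits (4, 3, 3, 4); releases (0, 1, 1, 0), pool now (4, 4, 4, 4)
(3) Exactly 2 of the possible complete orderings are safe sequences.


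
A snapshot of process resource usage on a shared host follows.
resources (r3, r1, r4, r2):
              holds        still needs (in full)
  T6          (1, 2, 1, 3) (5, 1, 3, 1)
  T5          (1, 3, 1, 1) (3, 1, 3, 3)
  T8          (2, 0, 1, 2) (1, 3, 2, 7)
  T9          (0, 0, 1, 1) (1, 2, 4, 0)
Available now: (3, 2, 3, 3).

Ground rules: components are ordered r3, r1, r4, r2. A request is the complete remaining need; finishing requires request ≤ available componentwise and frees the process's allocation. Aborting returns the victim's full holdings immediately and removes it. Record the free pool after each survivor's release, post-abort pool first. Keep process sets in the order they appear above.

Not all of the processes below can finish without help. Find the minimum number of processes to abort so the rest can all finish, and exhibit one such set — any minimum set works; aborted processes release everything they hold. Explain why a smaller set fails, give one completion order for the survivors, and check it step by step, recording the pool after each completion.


Minimum abort set: T6.
Key observation: T8 was stuck for good until T6 gave back (1, 2, 1, 3); in the order shown it finishes at step 2.
Minimality: the empty abort set fails — the state is deadlocked as it stands.
One survivor order: T9, T8, T5. Walking it through (post-abort pool first):
  pool = (4, 4, 4, 6)
  T9: need (1, 2, 4, 0) fits (4, 4, 4, 6); releases (0, 0, 1, 1), pool now (4, 4, 5, 7)
  T8: need (1, 3, 2, 7) fits (4, 4, 5, 7); releases (2, 0, 1, 2), pool now (6, 4, 6, 9)
  T5: need (3, 1, 3, 3) fits (6, 4, 6, 9); releases (1, 3, 1, 1), pool now (7, 7, 7, 10)


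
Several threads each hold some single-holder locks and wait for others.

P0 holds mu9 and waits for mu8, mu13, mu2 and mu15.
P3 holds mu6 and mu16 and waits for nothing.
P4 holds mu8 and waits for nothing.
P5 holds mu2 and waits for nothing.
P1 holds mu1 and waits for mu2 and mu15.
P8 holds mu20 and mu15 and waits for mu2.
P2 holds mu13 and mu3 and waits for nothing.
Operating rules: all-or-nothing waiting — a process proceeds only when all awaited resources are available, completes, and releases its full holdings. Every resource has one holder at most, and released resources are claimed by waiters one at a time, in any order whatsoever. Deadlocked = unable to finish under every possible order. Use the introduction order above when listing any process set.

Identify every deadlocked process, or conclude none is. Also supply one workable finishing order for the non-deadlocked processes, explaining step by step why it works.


No process is deadlocked.
Key observation: the wait relation is loop-free; peeling off processes with no waits unwinds the whole state.
The rest can finish in the order P2, P5, P4, P8, P3, P0, P1.
Check, step by step:
  P2: no waits; runs immediately, freeing mu13 and mu3
  P5: no waits; runs immediately, freeing mu2
  P4: no waits; runs immediately, freeing mu8
  P8: everything it awaited (mu2) is free; runs, freeing mu20 and mu15
  P3: no waits; runs immediately, freeing mu6 and mu16
  P0: everything it awaited (mu8, mu13, mu2 and mu15) is free; runs, freeing mu9
  P1: everything it awaited (mu2 and mu15) is free; runs, freeing mu1


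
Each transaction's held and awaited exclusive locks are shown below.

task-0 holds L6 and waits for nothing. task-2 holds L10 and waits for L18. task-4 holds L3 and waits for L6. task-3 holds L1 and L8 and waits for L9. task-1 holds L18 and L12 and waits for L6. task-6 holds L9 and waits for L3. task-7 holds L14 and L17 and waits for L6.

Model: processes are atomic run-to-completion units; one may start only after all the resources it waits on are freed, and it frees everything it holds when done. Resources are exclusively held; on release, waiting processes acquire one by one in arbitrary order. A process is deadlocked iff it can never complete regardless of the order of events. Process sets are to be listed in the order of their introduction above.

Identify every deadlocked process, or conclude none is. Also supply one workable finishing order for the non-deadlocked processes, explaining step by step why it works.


Nothing here is deadlocked.
Key observation: the waits form no ring: some process can always run, and its releases unblock the others one by one.
One completion order for the rest: task-0, task-4, task-6, task-7, task-1, task-3, task-2.
Verifying each step:
  task-0: no waits; runs immediately, freeing L6
  run task-4 (all its waits — L6 — are resolved); releases L3
  run task-6 (all its waits — L3 — are resolved); releases L9
  run task-7 (all its waits — L6 — are resolved); releases L14 and L17
  run task-1 (all its waits — L6 — are resolved); releases L18 and L12
  run task-3 (all its waits — L9 — are resolved); releases L1 and L8
  run task-2 (all its waits — L18 — are resolved); releases L10


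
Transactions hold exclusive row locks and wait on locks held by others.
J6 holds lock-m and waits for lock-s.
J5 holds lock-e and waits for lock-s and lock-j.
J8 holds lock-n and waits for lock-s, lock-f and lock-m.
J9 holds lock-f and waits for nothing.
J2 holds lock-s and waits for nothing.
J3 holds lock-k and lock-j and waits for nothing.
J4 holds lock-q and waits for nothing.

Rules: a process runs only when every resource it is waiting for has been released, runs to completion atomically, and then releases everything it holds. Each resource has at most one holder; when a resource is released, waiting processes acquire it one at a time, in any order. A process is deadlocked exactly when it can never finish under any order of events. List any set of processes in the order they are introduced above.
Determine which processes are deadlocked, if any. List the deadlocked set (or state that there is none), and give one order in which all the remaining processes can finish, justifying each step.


No process is deadlocked.
Key observation: the waits form no ring: some process can always run, and its releases unblock the others one by one.
A valid finishing order for the others: J4, J2, J3, J5, J6, J9, J8.
Step-by-step check:
  J4 waits on nothing -> runs at once and releases lock-q
  J2 waits on nothing -> runs at once and releases lock-s
  J3 waits on nothing -> runs at once and releases lock-k and lock-j
  J5: everything it awaited (lock-s and lock-j) is free; runs, freeing lock-e
  J6: everything it awaited (lock-s) is free; runs, freeing lock-m
  J9 waits on nothing -> runs at once and releases lock-f
  J8: everything it awaited (lock-s, lock-f and lock-m) is free; runs, freeing lock-n


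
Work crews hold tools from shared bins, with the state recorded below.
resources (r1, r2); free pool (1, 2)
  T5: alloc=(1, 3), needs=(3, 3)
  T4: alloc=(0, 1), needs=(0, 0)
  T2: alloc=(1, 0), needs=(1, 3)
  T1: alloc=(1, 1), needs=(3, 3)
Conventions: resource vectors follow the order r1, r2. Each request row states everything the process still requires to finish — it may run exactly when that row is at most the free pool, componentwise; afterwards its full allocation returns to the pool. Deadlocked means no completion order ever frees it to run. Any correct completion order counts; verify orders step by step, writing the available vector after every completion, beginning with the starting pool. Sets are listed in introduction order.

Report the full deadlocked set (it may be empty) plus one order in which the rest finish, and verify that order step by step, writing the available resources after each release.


Deadlocked: T5 and T1.
Key observation: after T4, T2 complete, (2, 3) is the best the pool ever gets, yet each leftover process wants more r1.
A valid finishing order for the others: T4, T2. Verifying each step:
  pool = (1, 2)
  T4: need (0, 0) fits (1, 2); releases (0, 1), pool now (1, 3)
  T2: need (1, 3) fits (1, 3); releases (1, 0), pool now (2, 3)
The blocked processes can never fit:
  blocked: T5 wants (3, 3), pool (2, 3) — not enough r1
  blocked: T1 wants (3, 3), pool (2, 3) — not enough r1


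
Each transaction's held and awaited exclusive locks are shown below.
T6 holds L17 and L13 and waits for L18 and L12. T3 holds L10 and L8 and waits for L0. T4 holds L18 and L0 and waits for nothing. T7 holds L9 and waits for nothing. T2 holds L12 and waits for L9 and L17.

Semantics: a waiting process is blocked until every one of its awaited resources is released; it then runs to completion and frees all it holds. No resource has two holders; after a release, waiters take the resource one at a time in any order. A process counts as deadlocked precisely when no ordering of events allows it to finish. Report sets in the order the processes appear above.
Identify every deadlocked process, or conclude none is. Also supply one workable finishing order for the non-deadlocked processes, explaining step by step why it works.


The deadlocked set is T6 and T2.
Key observation: the loop T6 -> T2 -> T6 blocks itself forever; no other process is dragged down with it.
The rest can finish in the order T4, T3, T7.
Walking it through:
  run T4 (it waits on nothing); releases L18 and L0
  T3: everything it awaited (L0) is free; runs, freeing L10 and L8
  run T7 (it waits on nothing); releases L9


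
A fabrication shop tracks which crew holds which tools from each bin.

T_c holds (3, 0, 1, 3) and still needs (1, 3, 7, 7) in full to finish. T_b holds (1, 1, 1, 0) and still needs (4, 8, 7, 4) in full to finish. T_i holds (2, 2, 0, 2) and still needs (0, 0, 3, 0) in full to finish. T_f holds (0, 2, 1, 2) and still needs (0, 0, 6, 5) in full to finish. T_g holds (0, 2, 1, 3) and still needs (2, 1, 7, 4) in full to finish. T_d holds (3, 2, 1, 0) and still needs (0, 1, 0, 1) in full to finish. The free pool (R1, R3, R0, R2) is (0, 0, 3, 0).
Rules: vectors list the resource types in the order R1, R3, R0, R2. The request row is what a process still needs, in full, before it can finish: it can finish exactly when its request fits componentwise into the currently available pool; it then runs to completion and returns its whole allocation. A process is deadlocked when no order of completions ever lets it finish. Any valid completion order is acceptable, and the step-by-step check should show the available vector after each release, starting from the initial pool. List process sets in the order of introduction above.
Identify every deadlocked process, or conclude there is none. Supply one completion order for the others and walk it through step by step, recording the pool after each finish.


The deadlocked set is T_c, T_b, T_f and T_g.
Key observation: even finishing T_i, T_d leaves just (5, 4, 4, 2) free — too little R0 for any of the remaining processes.
One completion order for the rest: T_i, T_d. Verifying each step:
  pool = (0, 0, 3, 0)
  run T_i (needs (0, 0, 3, 0), free (0, 0, 3, 0)); after release of (2, 2, 0, 2) the pool is (2, 2, 3, 2)
  run T_d (needs (0, 1, 0, 1), free (2, 2, 3, 2)); after release of (3, 2, 1, 0) the pool is (5, 4, 4, 2)
None of the blocked processes ever fits:
  T_c still needs (1, 3, 7, 7) but only (5, 4, 4, 2) is free — short on R0 and R2
  T_b still needs (4, 8, 7, 4) but only (5, 4, 4, 2) is free — short on R3, R0 and R2
  T_f still needs (0, 0, 6, 5) but only (5, 4, 4, 2) is free — short on R0 and R2
  T_g still needs (2, 1, 7, 4) but only (5, 4, 4, 2) is free — short on R0 and R2


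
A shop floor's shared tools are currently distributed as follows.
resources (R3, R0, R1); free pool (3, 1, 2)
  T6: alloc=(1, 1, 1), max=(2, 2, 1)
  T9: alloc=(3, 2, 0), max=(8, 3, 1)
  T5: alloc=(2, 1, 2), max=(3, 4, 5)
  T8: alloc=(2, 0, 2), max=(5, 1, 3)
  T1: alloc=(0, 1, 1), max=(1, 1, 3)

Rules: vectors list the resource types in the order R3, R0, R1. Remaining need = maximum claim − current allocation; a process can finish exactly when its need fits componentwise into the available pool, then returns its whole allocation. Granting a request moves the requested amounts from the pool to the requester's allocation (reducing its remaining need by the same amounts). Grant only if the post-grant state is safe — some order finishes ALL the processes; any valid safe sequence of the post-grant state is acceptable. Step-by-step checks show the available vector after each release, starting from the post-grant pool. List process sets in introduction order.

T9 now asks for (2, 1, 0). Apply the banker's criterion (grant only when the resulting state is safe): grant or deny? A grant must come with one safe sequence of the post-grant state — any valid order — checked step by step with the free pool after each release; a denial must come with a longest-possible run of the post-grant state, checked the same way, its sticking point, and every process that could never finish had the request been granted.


DENY — the pretend-granted state is unsafe.
Key observation: after T1, T6 the pool peaks at (2, 2, 4), and each blocked process is short somewhere: T9 on R3; T5 on R0; T8 on R3.
On the post-grant state, T1, T6 is a maximal run — nothing extends it. Step-by-step check:
  pool = (1, 0, 2)
  T1: need (1, 0, 2) fits (1, 0, 2); releases (0, 1, 1), pool now (1, 1, 3)
  T6: need (1, 1, 0) fits (1, 1, 3); releases (1, 1, 1), pool now (2, 2, 4)
  T9 still needs (3, 0, 1) but only (2, 2, 4) is free — short on R3
  T5 still needs (1, 3, 3) but only (2, 2, 4) is free — short on R0
  T8 still needs (3, 1, 1) but only (2, 2, 4) is free — short on R3
Post-grant, the permanently blocked set is T9, T5 and T8.


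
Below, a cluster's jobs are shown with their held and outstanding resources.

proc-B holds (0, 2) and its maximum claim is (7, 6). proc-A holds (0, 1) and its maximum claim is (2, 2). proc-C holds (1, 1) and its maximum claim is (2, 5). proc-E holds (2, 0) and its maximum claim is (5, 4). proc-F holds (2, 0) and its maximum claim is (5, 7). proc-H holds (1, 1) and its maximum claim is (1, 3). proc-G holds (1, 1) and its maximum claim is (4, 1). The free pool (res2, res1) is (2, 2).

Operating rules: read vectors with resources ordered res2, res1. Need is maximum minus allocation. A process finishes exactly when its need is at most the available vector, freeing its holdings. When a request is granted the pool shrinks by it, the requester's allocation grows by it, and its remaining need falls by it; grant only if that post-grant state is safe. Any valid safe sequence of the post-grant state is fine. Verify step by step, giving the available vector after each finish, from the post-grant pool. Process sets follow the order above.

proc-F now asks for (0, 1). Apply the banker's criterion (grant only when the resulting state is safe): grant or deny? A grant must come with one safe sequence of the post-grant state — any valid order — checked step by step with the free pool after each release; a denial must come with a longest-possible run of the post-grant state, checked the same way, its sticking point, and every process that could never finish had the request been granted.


GRANT: granting preserves safety; a valid post-grant sequence is proc-A, proc-H, proc-G, proc-C, proc-E, proc-B, proc-F.
Key observation: after the grant the pool drops to (2, 1), which still lets proc-A finish first and unwind the rest.
Check on the post-grant state, step by step:
  pool = (2, 1)
  proc-A: need (2, 1) fits (2, 1); releases (0, 1), pool now (2, 2)
  proc-H: need (0, 2) fits (2, 2); releases (1, 1), pool now (3, 3)
  proc-G: need (3, 0) fits (3, 3); releases (1, 1), pool now (4, 4)
  proc-C: need (1, 4) fits (4, 4); releases (1, 1), pool now (5, 5)
  proc-E: need (3, 4) fits (5, 5); releases (2, 0), pool now (7, 5)
  proc-B: need (7, 4) fits (7, 5); releases (0, 2), pool now (7, 7)
  proc-F: need (3, 6) fits (7, 7); releases (2, 1), pool now (9, 8)


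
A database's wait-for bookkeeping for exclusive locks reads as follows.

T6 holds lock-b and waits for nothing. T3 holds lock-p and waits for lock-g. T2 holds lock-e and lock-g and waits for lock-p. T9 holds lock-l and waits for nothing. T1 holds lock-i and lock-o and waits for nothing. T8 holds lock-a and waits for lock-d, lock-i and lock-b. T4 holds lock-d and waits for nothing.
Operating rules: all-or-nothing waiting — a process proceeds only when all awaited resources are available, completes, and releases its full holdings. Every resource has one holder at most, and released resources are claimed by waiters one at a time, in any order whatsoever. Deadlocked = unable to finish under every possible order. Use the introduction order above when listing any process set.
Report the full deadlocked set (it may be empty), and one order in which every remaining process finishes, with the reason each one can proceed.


The deadlocked set is T3 and T2.
Key observation: the knot is the closed ring of waits T3 -> T2 -> T3; no other process is dragged down with it.
The rest can finish in the order T1, T6, T4, T9, T8.
Check, step by step:
  T1: no waits; runs immediately, freeing lock-i and lock-o
  T6: no waits; runs immediately, freeing lock-b
  T4: no waits; runs immediately, freeing lock-d
  T9: no waits; runs immediately, freeing lock-l
  run T8 (all its waits — lock-d, lock-i and lock-b — are resolved); releases lock-a


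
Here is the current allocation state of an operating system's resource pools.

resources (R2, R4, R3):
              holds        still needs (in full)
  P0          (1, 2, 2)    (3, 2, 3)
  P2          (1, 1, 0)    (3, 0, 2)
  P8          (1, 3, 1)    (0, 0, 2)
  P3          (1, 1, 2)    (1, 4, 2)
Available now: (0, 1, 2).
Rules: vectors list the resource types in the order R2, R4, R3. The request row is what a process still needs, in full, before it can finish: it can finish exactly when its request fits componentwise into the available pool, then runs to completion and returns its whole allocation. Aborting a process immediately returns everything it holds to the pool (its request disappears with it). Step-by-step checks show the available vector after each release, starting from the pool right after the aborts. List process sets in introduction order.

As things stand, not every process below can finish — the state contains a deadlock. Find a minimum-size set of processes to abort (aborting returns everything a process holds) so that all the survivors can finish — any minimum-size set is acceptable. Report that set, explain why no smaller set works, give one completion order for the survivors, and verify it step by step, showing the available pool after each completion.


The answer: abort P0.
Key observation: aborting P0 returns (1, 2, 2), and P2 — hopeless before — runs at step 3 with the returned capacity in the pool.
Minimality: the empty abort set fails — the state is deadlocked as it stands.
The survivors complete as P8, P3, P2. Step-by-step check (starting from the post-abort pool):
  pool = (1, 3, 4)
  P8: need (0, 0, 2) fits (1, 3, 4); releases (1, 3, 1), pool now (2, 6, 5)
  P3: need (1, 4, 2) fits (2, 6, 5); releases (1, 1, 2), pool now (3, 7, 7)
  P2: need (3, 0, 2) fits (3, 7, 7); releases (1, 1, 0), pool now (4, 8, 7)
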